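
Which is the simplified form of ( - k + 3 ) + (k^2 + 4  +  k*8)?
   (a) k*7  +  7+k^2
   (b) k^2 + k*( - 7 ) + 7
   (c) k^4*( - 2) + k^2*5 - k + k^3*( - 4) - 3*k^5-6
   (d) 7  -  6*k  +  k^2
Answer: a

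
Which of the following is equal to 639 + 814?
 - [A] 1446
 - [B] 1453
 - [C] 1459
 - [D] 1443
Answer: B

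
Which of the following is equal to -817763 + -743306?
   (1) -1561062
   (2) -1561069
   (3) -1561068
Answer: 2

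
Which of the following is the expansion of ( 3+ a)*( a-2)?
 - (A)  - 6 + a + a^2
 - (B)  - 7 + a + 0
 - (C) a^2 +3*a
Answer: A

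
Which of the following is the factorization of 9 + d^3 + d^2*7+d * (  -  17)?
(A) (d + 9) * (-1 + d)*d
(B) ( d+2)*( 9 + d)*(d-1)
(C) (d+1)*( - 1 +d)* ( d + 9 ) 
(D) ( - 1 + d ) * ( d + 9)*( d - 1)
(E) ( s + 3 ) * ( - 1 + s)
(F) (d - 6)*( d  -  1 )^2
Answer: D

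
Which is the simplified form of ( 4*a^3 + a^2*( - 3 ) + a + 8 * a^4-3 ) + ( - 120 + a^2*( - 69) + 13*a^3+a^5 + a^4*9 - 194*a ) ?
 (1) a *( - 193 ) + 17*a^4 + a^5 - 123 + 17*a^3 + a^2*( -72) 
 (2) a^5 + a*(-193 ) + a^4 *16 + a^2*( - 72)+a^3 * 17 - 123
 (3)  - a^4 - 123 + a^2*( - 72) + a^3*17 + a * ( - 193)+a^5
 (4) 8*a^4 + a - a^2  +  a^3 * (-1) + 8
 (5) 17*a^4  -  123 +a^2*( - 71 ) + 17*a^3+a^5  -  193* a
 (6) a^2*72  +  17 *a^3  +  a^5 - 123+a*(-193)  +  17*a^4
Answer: 1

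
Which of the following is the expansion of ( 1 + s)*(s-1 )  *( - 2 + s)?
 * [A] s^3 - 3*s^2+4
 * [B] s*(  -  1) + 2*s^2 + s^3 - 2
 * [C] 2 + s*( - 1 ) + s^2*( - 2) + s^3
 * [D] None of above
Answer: C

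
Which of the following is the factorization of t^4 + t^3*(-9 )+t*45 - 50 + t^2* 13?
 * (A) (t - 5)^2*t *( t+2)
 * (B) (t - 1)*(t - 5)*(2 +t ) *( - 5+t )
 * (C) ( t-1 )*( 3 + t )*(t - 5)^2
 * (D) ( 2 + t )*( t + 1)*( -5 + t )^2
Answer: B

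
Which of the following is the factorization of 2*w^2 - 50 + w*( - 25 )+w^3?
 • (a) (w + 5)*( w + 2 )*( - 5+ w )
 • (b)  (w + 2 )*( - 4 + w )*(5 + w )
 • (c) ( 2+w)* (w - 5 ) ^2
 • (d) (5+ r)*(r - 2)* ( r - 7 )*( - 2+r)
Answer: a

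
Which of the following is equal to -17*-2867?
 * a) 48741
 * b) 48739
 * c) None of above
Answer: b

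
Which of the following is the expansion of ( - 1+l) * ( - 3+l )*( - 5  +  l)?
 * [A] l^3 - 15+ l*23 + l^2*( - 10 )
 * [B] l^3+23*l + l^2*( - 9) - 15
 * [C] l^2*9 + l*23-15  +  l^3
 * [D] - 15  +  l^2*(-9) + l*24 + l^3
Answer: B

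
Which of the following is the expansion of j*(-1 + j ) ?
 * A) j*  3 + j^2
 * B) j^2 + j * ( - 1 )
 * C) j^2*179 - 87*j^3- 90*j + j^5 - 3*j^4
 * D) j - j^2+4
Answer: B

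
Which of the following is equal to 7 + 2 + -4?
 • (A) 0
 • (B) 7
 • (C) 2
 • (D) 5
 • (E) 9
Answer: D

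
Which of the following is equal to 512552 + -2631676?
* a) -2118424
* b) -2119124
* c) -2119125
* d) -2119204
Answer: b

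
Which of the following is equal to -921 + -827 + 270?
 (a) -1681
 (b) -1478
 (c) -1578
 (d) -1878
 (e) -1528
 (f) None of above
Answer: b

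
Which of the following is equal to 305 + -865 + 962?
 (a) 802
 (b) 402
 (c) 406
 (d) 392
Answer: b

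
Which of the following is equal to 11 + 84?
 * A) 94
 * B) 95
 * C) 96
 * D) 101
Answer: B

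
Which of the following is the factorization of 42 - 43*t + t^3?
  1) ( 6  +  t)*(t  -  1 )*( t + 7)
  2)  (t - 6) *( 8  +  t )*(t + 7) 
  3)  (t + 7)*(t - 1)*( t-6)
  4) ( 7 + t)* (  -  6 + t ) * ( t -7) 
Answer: 3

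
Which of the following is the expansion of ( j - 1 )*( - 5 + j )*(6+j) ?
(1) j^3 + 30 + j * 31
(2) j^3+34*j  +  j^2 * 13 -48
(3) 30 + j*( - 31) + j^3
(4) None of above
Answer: 3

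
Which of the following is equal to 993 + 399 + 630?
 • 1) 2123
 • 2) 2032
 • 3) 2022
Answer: 3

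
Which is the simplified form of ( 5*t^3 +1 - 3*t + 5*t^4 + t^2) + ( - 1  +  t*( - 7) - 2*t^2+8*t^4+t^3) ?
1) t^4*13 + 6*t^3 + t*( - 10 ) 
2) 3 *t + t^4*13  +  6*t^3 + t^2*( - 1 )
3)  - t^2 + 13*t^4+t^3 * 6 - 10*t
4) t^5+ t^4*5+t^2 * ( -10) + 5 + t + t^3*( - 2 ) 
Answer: 3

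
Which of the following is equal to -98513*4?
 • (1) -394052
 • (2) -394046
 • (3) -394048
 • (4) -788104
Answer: 1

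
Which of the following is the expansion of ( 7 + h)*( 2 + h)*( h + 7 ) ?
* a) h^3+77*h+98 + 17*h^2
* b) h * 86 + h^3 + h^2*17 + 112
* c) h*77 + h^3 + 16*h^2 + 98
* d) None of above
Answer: c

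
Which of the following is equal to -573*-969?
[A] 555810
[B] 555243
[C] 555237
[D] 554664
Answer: C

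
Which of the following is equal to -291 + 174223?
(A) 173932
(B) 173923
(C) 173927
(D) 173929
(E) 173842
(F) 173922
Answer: A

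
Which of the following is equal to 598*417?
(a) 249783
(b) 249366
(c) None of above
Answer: b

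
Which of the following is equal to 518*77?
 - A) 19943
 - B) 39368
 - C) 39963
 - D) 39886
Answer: D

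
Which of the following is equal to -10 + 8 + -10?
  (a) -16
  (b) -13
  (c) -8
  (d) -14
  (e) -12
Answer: e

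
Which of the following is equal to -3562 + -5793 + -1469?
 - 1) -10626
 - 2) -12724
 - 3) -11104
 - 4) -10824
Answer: 4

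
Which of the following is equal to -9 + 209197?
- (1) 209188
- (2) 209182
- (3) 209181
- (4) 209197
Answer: 1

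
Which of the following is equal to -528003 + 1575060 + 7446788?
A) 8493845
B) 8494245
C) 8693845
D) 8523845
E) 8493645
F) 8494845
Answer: A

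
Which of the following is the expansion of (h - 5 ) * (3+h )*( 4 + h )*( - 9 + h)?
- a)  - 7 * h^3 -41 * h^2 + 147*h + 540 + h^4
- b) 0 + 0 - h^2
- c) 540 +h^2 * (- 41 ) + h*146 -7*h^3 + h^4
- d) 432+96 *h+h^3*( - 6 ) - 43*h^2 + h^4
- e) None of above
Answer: a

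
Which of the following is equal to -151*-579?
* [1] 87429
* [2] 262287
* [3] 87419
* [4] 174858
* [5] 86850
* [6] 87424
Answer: 1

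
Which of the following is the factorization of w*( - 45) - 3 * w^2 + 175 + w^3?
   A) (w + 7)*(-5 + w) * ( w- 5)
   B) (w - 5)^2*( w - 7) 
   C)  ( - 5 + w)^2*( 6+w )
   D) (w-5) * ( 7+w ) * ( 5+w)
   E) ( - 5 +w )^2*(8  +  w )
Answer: A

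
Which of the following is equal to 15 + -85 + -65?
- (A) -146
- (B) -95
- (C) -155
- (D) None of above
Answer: D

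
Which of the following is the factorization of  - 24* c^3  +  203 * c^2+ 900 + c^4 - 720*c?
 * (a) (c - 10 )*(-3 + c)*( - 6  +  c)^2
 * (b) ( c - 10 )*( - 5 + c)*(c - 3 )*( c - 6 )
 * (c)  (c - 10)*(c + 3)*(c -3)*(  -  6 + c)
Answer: b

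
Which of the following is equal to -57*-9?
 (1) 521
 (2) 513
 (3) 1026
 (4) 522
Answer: 2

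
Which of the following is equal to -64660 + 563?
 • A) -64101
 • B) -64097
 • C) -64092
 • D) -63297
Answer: B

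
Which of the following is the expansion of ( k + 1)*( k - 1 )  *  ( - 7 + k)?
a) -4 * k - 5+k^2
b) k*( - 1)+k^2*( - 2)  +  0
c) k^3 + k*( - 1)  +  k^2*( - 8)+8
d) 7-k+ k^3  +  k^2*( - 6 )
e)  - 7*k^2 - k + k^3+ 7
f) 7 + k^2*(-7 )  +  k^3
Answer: e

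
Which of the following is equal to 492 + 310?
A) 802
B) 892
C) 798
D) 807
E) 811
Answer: A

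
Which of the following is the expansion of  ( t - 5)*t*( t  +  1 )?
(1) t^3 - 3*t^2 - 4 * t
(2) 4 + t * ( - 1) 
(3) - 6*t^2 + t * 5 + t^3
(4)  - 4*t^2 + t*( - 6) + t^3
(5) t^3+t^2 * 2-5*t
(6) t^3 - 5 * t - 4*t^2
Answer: 6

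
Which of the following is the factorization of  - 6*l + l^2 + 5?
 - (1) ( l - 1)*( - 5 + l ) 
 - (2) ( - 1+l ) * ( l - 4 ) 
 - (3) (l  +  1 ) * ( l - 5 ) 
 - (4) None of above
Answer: 1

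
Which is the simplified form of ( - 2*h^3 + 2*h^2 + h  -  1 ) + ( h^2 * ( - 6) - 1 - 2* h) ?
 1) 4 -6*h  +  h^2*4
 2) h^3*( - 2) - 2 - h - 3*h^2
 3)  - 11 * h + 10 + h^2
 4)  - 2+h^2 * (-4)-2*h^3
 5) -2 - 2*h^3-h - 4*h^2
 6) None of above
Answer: 5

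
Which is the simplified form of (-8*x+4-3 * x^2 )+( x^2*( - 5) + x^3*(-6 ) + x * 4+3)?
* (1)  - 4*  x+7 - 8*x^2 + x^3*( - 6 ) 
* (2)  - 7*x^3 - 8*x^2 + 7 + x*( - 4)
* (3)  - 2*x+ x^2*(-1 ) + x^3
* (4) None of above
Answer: 1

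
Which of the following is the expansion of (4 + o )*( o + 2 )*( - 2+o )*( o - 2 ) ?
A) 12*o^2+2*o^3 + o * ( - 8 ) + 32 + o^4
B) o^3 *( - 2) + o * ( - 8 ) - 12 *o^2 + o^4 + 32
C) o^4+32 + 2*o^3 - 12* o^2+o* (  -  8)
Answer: C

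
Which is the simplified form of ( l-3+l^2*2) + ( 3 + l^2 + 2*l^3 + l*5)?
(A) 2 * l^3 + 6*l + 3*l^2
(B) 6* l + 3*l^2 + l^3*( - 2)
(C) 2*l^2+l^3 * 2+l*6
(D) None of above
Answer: A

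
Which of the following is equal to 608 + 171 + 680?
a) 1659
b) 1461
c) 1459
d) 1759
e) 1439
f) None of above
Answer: c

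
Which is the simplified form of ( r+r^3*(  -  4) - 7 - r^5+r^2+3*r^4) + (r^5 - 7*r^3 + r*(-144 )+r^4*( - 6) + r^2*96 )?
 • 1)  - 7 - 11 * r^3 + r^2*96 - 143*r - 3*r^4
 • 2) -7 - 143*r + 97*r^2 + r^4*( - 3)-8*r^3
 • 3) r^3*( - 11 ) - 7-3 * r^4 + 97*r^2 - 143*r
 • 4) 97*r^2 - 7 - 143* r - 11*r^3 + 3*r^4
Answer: 3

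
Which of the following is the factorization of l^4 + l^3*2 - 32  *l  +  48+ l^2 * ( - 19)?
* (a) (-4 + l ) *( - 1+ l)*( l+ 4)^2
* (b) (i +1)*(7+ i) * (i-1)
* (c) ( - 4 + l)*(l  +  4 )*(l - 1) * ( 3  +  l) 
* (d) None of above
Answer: c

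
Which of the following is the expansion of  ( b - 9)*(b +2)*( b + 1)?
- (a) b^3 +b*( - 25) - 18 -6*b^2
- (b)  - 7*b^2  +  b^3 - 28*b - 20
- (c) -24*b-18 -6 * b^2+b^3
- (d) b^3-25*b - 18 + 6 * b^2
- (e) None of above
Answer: a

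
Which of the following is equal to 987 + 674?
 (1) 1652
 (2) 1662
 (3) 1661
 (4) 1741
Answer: 3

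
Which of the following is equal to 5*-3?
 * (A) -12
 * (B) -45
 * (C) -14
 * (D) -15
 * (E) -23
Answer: D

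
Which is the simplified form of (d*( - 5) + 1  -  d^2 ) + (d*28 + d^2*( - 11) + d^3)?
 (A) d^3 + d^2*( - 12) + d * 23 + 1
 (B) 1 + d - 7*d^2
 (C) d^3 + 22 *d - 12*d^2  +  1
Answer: A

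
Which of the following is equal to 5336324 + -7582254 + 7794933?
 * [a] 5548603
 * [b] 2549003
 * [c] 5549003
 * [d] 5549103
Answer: c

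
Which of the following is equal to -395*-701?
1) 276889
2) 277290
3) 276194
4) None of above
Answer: 4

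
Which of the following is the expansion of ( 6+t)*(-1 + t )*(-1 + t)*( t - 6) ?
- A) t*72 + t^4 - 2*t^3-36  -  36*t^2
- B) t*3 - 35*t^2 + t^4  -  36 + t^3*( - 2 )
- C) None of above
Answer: C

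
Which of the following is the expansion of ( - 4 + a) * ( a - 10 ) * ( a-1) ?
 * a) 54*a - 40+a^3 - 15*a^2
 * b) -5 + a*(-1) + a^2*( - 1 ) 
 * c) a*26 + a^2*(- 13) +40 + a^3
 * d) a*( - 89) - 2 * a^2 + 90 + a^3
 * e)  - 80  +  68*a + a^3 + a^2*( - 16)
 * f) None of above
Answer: a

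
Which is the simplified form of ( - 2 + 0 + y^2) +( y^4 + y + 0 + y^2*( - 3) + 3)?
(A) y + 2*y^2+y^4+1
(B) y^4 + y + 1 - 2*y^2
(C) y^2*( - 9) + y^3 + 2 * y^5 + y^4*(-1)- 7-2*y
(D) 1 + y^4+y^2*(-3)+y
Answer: B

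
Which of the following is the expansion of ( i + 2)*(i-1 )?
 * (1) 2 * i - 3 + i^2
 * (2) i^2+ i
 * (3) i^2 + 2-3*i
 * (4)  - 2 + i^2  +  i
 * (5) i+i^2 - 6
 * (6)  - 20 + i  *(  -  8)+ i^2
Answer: 4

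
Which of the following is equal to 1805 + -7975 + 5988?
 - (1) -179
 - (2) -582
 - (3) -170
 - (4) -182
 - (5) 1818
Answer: 4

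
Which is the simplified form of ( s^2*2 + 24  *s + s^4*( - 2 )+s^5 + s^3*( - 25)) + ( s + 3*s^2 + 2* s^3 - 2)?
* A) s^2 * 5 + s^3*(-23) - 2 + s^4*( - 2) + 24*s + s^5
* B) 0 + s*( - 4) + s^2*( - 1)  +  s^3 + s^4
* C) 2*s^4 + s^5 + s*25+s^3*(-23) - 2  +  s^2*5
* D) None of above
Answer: D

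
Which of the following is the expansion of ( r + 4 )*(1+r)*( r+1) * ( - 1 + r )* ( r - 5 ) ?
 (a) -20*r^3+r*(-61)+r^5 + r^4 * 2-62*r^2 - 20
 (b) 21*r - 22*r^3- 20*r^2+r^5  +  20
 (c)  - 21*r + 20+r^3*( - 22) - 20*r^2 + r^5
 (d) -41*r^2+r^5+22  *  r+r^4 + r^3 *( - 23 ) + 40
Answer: b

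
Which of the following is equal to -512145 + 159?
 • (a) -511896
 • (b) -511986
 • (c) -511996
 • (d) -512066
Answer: b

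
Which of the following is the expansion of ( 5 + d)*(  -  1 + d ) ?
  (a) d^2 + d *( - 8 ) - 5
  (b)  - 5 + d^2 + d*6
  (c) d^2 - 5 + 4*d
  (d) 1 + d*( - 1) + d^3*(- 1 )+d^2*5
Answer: c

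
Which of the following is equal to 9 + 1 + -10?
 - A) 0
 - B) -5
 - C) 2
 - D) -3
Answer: A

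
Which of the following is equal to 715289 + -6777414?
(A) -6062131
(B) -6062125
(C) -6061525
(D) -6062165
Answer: B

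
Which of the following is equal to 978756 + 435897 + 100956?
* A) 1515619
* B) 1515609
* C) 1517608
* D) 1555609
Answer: B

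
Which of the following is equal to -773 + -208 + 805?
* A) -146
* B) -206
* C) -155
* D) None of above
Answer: D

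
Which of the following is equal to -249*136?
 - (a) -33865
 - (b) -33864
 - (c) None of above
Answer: b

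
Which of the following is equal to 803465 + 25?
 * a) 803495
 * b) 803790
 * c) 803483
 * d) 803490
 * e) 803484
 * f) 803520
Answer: d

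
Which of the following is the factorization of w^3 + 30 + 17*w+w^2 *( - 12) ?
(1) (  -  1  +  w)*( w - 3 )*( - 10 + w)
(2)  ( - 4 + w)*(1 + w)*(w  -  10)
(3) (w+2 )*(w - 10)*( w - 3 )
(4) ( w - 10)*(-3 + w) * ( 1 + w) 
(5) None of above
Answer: 4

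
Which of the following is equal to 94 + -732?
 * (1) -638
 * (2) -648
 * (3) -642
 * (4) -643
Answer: 1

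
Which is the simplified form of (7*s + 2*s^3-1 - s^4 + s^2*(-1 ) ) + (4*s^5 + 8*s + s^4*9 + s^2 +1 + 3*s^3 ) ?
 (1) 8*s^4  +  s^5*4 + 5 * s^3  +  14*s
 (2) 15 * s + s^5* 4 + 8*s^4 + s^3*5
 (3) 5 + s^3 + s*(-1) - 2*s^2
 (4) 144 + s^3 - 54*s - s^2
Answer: 2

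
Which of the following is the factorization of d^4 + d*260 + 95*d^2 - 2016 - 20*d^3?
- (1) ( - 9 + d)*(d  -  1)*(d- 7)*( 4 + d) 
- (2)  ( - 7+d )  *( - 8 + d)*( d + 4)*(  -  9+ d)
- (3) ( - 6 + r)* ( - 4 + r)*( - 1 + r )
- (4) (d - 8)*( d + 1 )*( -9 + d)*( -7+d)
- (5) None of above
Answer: 2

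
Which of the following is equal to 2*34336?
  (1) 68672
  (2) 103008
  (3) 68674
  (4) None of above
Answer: 1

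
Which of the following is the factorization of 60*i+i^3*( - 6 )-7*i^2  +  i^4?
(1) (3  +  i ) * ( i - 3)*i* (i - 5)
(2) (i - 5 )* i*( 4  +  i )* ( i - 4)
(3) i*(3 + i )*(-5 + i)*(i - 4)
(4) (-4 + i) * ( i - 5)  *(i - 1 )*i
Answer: 3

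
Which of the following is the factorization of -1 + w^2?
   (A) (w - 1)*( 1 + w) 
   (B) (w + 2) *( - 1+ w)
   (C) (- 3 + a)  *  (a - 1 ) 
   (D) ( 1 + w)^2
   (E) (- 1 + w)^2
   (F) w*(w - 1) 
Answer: A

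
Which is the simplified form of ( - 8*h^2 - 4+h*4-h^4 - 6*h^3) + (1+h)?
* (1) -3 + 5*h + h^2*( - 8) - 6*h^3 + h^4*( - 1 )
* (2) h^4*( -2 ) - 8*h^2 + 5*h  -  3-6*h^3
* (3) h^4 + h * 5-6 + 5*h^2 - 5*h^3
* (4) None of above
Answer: 1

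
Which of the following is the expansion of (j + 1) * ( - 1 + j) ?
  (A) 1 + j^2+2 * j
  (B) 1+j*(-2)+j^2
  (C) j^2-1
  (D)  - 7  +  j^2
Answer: C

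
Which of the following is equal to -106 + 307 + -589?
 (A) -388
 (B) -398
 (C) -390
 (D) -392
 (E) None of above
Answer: A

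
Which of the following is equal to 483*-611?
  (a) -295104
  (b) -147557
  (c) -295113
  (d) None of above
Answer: c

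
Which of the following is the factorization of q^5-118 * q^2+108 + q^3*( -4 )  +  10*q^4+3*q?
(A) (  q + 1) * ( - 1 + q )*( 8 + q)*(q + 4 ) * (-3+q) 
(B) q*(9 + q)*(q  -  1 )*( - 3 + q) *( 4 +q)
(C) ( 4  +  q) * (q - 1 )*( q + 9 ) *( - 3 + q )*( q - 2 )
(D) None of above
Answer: D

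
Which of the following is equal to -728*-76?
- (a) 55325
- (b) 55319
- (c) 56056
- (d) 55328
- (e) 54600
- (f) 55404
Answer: d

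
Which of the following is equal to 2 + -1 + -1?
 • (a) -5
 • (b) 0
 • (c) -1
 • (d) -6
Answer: b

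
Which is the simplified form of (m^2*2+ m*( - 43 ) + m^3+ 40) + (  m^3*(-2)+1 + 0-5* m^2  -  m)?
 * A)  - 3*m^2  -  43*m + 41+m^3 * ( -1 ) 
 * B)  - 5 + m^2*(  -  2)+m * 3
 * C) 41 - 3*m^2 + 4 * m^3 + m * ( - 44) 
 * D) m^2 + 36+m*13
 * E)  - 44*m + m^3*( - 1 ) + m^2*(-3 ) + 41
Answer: E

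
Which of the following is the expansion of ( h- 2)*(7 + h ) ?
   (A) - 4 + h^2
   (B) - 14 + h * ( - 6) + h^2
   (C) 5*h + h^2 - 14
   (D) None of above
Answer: C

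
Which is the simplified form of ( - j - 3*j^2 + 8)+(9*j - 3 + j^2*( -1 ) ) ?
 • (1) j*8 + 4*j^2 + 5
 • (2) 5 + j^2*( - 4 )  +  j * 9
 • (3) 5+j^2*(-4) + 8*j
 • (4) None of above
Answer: 3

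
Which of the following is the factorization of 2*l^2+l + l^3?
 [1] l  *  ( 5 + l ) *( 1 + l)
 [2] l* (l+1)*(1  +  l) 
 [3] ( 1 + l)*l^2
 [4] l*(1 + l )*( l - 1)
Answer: 2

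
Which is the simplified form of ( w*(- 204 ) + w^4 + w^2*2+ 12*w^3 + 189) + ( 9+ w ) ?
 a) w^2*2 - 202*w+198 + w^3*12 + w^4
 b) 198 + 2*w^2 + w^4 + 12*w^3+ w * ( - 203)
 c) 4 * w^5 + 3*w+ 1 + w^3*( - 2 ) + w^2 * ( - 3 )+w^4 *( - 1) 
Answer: b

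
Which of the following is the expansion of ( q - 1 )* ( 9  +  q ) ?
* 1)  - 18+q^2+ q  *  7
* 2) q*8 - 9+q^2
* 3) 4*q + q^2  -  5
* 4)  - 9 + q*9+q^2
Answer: 2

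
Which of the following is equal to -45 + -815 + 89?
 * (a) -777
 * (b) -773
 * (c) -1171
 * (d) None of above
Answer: d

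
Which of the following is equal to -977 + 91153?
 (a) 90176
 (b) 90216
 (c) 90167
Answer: a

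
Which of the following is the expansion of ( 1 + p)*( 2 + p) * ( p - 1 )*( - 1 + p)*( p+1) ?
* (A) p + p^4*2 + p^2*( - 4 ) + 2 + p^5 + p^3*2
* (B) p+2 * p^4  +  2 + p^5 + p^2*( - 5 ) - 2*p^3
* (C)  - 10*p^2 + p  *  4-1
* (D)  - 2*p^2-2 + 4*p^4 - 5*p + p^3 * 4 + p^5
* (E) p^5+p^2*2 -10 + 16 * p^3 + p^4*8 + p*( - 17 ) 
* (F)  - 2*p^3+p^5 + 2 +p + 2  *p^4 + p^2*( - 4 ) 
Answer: F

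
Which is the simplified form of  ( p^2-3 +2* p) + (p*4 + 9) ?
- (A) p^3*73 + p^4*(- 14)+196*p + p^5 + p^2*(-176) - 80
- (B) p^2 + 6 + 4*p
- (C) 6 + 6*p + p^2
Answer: C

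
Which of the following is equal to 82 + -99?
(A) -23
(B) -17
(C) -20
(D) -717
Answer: B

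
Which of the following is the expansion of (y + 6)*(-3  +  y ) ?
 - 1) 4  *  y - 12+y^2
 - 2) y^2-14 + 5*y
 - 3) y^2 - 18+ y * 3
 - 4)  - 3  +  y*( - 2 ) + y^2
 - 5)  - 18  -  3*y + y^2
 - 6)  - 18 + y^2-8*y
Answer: 3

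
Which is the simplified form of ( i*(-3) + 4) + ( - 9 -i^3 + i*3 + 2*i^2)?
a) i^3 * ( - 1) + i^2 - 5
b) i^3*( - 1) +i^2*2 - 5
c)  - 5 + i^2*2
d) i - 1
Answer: b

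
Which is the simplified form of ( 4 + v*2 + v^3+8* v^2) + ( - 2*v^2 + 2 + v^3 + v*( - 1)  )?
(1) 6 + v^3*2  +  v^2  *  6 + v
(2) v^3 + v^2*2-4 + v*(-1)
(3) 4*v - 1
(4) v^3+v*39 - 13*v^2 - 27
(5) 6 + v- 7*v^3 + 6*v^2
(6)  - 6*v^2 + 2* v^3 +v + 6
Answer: 1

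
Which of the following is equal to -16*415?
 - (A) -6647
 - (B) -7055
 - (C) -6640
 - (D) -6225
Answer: C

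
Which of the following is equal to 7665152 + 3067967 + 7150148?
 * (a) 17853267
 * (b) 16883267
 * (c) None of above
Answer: c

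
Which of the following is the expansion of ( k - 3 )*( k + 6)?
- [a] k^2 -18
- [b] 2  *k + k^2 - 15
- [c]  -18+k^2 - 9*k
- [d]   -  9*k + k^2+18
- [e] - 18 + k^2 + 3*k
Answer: e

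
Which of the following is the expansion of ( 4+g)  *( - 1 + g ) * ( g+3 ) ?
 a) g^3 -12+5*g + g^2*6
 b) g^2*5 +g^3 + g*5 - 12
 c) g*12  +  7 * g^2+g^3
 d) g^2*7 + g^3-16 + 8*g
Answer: a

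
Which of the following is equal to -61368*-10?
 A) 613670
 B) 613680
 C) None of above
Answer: B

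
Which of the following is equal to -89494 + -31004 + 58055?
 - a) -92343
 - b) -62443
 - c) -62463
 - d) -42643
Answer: b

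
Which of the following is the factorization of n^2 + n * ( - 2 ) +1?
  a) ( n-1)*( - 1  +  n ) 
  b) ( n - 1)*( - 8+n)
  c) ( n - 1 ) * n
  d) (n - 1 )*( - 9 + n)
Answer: a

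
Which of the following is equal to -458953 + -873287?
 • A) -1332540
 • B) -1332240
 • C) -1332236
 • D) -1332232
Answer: B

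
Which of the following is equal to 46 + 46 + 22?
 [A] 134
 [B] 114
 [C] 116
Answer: B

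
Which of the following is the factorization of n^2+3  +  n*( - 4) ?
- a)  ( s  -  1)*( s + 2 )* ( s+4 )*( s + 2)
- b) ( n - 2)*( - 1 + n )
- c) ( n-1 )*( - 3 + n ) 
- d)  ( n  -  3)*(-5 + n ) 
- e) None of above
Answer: c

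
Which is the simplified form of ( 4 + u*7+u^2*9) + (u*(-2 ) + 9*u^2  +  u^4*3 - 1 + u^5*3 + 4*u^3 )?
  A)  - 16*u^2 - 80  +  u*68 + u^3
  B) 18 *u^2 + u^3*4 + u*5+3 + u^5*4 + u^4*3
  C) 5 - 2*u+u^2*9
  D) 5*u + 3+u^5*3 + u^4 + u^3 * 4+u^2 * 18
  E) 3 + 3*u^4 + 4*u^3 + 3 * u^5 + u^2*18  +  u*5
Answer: E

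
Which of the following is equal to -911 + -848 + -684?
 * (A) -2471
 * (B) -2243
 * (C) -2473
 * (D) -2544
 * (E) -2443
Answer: E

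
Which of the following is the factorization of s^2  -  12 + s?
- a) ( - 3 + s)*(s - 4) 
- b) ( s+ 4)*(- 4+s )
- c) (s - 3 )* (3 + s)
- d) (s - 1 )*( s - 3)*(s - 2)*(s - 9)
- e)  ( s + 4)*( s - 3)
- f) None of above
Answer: e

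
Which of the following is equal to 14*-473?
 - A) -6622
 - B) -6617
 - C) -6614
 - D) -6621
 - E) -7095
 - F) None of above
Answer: A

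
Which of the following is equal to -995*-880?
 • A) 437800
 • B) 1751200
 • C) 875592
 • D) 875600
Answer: D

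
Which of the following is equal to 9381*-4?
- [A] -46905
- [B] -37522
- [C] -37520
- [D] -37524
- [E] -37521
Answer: D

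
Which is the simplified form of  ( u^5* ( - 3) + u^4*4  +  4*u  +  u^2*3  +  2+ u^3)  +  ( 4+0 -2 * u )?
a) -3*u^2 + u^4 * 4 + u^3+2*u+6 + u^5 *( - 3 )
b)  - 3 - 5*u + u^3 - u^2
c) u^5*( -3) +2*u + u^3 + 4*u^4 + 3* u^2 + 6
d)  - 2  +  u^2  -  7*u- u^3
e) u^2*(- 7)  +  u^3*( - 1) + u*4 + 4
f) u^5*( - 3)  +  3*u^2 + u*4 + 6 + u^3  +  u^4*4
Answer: c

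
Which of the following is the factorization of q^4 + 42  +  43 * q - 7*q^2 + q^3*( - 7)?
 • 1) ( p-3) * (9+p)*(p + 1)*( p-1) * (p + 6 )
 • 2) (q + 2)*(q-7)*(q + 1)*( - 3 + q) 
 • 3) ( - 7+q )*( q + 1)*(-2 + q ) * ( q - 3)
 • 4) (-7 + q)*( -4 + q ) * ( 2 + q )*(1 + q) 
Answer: 2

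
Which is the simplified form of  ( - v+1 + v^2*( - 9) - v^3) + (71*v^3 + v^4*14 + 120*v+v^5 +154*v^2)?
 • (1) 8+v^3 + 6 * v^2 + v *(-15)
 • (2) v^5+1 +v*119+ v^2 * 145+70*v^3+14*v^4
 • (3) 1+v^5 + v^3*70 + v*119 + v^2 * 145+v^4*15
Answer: 2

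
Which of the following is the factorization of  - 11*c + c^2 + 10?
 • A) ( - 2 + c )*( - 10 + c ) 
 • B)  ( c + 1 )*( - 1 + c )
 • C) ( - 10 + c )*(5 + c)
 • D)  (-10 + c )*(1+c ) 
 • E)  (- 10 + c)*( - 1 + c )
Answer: E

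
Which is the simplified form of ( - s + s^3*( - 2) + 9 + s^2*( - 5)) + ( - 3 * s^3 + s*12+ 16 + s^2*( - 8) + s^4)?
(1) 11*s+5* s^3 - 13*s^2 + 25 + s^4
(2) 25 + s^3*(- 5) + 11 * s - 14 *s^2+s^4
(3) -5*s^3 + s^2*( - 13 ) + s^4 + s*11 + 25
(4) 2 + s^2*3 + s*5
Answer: 3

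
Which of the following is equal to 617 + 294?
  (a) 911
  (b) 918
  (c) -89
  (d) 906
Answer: a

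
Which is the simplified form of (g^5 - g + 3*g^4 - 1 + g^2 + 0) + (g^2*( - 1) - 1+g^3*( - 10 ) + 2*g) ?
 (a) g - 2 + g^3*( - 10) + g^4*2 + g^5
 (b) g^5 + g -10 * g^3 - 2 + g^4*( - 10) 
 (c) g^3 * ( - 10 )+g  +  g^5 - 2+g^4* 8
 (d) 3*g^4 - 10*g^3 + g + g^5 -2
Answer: d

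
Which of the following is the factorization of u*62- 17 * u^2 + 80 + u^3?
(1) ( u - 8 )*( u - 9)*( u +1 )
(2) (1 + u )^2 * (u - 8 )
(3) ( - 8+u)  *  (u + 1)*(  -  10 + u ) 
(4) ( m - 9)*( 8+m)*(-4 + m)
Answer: 3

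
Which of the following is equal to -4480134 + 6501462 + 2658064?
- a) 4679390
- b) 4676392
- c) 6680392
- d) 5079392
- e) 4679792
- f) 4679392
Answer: f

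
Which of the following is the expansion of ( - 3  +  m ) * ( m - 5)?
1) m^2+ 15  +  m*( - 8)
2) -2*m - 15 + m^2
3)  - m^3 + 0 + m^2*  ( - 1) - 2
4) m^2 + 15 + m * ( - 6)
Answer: 1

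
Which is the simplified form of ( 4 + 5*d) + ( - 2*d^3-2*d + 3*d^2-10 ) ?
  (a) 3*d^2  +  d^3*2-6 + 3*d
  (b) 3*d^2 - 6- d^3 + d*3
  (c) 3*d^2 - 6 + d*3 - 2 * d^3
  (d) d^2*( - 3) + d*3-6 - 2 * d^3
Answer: c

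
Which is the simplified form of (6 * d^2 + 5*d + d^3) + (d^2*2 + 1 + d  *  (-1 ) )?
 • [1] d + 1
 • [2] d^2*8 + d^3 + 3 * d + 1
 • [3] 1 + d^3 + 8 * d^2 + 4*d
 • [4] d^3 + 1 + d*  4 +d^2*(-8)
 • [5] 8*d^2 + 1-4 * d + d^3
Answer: 3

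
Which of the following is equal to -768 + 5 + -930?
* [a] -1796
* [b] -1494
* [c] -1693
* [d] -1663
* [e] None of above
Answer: c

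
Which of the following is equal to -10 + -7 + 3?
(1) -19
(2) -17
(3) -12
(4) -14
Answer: 4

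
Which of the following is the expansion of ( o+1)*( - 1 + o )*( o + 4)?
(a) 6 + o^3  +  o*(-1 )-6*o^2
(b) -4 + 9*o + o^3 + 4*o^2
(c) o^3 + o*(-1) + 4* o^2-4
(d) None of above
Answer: c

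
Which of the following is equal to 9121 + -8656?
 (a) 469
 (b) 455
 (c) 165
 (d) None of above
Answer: d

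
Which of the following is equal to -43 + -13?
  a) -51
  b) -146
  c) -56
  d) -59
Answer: c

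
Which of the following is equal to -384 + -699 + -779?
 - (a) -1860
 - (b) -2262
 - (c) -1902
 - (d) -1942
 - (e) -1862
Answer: e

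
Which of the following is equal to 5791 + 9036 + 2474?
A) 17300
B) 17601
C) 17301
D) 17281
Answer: C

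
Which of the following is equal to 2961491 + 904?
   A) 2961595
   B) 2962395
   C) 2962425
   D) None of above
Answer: B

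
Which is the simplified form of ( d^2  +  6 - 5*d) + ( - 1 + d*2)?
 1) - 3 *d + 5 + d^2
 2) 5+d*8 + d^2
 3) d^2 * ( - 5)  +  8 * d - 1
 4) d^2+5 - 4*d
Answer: 1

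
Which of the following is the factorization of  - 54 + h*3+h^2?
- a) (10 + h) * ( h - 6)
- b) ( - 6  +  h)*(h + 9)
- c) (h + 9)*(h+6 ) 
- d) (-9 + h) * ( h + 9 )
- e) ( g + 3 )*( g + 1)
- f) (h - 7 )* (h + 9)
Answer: b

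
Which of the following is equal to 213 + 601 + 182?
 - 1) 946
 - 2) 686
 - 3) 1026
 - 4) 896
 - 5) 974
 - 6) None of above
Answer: 6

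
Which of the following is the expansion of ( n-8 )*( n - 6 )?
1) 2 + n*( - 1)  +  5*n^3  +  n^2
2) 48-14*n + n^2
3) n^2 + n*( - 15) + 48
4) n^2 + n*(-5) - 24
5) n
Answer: 2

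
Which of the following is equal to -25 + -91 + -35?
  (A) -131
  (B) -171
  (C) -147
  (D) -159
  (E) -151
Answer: E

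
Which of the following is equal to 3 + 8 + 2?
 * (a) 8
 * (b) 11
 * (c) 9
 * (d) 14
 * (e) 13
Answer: e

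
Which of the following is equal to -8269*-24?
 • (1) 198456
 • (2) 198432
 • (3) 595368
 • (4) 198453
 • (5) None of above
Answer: 1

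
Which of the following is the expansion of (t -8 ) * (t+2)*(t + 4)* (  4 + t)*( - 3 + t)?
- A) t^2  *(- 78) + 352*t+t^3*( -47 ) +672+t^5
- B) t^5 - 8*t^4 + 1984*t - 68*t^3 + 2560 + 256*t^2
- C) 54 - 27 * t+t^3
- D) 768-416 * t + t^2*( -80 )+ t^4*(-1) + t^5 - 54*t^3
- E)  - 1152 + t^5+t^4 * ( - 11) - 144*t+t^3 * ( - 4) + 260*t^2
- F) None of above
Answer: F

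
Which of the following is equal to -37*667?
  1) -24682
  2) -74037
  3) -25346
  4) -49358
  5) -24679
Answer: 5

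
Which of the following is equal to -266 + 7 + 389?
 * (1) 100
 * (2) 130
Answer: 2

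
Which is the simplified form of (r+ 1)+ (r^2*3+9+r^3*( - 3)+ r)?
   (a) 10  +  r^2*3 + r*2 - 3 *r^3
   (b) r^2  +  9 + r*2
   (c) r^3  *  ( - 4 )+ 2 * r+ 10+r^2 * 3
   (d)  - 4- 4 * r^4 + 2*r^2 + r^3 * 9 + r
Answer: a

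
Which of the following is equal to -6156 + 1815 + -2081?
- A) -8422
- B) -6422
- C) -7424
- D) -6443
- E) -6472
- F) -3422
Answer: B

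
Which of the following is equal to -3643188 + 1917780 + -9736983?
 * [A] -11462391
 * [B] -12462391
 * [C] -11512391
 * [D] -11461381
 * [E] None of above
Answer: A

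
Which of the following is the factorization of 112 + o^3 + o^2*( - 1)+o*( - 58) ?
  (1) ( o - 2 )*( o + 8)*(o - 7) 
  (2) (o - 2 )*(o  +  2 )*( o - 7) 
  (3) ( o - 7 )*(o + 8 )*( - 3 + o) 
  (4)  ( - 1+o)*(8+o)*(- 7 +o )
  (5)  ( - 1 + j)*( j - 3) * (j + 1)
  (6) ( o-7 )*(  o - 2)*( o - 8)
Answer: 1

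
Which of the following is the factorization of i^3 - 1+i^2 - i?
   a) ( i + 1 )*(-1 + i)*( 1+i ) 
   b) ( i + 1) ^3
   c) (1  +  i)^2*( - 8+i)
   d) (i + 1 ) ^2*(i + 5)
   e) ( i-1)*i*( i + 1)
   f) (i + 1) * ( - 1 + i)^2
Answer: a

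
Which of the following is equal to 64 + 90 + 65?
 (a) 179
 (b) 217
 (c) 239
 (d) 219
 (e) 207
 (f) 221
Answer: d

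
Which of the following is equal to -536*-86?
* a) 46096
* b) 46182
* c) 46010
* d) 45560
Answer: a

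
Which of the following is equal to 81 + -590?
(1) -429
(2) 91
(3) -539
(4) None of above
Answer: 4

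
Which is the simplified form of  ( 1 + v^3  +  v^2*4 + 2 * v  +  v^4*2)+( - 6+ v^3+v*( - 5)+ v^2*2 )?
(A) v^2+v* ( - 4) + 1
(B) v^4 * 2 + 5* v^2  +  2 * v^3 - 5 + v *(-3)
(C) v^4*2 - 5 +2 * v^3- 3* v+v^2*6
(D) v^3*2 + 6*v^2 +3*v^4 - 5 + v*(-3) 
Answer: C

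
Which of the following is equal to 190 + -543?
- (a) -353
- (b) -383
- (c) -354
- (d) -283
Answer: a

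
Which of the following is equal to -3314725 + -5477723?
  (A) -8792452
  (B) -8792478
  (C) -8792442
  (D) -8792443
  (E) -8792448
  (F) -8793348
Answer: E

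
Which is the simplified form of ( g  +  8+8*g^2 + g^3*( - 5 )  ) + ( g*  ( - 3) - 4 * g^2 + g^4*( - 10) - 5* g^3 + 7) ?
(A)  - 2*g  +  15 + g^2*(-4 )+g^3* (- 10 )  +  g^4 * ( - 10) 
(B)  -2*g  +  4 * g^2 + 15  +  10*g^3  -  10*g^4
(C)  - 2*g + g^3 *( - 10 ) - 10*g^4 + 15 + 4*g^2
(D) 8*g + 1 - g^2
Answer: C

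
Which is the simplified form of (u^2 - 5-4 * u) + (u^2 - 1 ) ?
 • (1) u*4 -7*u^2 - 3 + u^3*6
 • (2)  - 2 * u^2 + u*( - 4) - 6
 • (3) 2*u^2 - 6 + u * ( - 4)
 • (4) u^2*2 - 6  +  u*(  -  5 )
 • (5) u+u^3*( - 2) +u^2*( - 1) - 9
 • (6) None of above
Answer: 3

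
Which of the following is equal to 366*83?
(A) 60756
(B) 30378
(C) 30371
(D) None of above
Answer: B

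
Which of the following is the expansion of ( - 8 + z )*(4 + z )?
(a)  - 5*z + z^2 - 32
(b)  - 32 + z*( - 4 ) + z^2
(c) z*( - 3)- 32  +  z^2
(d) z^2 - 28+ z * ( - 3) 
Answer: b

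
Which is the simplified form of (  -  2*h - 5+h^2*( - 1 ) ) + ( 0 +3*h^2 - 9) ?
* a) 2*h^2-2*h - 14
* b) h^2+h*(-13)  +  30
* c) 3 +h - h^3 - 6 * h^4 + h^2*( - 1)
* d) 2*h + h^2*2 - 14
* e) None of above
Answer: a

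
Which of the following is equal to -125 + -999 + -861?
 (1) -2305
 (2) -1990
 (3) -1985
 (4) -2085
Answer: 3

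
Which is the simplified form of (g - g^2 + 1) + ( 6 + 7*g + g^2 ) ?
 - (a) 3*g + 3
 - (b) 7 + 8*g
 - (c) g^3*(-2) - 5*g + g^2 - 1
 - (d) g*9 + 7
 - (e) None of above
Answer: b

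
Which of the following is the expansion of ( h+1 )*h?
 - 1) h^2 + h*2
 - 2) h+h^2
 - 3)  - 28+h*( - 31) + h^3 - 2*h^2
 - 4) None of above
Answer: 2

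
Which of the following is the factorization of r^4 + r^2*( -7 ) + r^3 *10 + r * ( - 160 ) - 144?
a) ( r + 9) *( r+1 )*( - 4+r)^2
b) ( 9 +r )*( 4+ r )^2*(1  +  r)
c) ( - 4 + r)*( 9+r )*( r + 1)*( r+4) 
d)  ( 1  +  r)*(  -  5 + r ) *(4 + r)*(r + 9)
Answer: c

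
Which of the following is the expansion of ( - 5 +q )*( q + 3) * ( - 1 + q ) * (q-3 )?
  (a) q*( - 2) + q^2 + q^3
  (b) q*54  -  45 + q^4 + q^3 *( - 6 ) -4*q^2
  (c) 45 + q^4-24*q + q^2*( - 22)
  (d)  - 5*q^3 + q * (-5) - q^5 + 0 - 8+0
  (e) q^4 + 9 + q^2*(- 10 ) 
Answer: b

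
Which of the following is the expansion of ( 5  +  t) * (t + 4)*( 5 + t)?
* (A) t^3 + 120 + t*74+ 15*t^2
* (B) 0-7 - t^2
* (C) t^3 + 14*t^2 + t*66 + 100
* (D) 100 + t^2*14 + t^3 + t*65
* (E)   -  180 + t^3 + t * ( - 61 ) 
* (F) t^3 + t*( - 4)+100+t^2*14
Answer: D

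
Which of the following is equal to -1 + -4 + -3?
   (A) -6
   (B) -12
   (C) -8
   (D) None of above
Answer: C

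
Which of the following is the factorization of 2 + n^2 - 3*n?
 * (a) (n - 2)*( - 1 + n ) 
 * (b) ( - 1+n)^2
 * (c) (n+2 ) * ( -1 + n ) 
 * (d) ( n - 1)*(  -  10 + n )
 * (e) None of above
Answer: a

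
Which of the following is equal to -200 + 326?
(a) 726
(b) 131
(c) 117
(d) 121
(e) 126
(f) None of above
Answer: e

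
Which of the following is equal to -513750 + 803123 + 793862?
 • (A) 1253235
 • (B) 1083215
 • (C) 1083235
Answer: C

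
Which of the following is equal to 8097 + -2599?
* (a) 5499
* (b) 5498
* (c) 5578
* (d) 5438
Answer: b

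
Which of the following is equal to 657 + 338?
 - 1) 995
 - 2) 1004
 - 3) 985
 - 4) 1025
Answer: 1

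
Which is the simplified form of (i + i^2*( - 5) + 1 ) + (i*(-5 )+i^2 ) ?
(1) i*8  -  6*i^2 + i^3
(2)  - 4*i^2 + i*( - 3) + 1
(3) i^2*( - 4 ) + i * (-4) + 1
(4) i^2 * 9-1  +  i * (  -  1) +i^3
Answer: 3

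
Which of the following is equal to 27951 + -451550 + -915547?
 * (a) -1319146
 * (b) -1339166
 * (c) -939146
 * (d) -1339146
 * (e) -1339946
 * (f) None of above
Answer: d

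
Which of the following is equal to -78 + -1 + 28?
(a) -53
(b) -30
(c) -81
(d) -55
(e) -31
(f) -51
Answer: f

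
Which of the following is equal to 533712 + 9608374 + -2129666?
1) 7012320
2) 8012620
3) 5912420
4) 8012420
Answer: 4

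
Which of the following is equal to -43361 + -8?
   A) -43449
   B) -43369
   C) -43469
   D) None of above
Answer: B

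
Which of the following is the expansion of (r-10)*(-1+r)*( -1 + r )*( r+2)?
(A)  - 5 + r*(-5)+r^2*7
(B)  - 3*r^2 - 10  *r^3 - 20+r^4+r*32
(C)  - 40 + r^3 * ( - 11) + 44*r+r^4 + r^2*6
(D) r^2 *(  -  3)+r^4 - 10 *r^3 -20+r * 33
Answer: B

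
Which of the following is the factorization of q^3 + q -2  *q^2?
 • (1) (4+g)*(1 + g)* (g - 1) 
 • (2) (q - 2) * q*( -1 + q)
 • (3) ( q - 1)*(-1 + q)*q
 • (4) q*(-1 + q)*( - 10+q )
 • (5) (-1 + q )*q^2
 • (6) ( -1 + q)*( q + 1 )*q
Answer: 3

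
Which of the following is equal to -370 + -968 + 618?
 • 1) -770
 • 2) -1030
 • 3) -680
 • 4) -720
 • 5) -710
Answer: 4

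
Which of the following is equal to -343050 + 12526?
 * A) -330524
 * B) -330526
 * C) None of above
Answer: A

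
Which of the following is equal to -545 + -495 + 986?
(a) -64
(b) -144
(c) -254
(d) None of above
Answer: d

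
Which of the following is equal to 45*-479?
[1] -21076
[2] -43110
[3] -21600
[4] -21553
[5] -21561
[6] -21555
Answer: 6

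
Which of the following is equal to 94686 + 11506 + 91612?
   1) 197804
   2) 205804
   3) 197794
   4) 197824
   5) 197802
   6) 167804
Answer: 1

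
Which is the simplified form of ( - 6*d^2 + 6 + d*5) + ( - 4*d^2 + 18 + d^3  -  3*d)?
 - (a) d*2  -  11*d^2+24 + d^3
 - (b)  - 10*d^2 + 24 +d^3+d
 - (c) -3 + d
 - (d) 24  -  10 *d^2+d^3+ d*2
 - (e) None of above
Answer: d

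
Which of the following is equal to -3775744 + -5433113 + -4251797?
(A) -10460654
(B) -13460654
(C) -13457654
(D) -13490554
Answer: B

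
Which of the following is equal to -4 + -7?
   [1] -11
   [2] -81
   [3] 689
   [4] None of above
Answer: 1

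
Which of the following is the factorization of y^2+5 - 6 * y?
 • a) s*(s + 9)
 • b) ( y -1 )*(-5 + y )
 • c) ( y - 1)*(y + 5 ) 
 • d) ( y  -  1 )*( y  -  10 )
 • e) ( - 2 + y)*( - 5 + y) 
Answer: b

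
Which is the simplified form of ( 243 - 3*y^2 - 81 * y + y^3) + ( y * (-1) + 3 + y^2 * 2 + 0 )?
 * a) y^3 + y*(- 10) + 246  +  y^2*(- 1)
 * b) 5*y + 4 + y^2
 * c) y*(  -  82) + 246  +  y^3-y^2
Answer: c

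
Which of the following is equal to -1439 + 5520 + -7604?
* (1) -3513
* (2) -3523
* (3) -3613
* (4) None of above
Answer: 2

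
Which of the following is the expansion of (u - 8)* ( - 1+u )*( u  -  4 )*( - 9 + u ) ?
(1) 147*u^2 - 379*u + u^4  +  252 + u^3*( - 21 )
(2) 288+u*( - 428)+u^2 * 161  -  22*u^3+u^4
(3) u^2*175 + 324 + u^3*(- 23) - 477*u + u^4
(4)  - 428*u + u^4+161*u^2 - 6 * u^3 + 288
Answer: 2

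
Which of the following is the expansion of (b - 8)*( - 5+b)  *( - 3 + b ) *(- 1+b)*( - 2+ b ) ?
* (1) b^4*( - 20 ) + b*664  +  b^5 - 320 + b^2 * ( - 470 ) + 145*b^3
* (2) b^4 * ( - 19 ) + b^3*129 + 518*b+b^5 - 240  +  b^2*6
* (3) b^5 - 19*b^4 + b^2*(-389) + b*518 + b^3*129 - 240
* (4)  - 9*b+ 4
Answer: 3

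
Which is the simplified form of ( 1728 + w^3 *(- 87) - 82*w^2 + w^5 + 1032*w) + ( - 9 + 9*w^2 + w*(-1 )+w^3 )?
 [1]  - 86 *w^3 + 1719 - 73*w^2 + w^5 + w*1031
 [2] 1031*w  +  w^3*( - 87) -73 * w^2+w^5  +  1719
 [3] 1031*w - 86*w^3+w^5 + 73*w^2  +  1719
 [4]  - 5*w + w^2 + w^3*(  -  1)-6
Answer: 1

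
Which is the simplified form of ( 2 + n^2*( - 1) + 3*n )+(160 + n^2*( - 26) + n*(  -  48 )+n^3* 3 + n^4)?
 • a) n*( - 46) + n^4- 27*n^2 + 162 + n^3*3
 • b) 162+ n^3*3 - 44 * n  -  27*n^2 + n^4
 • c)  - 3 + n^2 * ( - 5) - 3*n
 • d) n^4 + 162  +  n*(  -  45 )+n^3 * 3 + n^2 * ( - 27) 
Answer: d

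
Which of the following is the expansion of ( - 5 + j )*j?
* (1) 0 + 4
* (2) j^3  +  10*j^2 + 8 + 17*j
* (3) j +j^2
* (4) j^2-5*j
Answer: 4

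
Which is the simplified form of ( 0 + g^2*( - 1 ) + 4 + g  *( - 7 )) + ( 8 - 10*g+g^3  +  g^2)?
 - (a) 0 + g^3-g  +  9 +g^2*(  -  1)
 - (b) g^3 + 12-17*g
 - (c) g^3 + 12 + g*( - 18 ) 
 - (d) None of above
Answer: b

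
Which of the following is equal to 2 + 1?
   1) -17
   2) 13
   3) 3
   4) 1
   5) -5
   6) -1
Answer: 3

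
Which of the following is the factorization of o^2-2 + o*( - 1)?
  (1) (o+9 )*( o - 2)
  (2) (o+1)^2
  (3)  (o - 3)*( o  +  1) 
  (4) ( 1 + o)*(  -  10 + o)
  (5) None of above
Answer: 5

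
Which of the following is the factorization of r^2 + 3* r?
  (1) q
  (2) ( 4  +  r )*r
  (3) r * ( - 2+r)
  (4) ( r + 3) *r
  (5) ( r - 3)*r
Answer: 4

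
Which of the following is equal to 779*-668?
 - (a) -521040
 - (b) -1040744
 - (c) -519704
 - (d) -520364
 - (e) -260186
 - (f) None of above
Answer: f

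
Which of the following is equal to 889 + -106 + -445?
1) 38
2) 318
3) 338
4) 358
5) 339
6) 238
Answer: 3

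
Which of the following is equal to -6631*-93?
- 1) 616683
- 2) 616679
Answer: 1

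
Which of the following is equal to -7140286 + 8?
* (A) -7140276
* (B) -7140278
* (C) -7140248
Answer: B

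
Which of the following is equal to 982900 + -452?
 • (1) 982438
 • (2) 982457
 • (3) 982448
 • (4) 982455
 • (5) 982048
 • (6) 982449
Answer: 3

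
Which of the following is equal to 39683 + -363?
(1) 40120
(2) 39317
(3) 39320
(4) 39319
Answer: 3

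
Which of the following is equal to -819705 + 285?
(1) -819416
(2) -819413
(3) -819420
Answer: 3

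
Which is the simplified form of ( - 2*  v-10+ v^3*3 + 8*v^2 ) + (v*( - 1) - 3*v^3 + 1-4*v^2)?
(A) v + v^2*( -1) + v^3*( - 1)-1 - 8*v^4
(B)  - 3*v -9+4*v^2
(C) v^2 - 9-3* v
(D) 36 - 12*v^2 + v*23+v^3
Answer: B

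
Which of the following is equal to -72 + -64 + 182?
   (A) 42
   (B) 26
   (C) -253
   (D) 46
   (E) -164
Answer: D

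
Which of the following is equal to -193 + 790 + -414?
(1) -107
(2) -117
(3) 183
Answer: 3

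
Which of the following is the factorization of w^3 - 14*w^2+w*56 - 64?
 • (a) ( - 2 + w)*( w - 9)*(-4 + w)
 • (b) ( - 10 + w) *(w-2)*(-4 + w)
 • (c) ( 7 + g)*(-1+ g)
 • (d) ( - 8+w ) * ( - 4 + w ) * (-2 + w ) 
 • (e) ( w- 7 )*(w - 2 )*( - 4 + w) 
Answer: d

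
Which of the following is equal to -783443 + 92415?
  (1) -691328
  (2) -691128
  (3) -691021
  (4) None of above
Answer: 4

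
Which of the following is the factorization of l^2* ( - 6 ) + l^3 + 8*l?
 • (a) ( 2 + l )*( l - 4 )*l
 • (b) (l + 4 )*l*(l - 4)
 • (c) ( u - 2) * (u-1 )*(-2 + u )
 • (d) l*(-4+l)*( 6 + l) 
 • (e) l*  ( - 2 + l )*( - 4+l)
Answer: e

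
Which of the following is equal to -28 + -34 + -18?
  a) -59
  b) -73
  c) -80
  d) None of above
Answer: c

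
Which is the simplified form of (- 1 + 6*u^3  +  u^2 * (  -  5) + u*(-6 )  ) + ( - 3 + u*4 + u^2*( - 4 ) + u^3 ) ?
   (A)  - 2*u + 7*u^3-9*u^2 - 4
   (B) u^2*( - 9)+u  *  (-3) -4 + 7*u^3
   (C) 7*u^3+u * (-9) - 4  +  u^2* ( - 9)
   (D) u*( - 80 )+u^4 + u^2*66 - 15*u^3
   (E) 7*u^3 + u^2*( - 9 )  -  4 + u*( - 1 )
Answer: A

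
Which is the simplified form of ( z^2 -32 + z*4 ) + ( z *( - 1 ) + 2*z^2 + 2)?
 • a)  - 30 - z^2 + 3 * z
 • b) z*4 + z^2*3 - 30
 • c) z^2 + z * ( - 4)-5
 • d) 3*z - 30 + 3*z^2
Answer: d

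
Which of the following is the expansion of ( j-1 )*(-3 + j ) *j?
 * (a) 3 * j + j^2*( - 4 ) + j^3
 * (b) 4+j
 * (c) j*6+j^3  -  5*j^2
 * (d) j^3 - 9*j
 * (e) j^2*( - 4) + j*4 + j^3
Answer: a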